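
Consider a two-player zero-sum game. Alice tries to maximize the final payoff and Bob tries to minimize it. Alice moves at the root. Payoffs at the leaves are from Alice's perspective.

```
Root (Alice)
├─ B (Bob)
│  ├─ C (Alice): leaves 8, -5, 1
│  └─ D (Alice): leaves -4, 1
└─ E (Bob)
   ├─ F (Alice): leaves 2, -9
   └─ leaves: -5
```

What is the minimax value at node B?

C: max(8, -5, 1) = 8
D: max(-4, 1) = 1
B: min(8, 1) = 1

1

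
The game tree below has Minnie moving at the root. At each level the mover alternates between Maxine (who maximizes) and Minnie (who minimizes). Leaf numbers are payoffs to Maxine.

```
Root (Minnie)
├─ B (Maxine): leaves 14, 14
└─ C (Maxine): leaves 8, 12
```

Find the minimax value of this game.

B (Maxine): max(14, 14) = 14
C (Maxine): max(8, 12) = 12
Root (Minnie): min(14, 12) = 12

12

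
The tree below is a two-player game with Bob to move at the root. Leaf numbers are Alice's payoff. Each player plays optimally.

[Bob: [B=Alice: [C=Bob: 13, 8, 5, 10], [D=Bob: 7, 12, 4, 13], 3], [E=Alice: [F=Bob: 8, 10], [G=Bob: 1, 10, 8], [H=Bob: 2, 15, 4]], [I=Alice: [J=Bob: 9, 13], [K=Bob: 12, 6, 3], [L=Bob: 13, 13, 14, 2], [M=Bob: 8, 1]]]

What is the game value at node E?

8

F: min(8, 10) = 8
G: min(1, 10, 8) = 1
H: min(2, 15, 4) = 2
E: max(8, 1, 2) = 8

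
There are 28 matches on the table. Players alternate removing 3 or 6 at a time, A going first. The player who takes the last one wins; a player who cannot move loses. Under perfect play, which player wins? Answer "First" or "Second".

i:   0  1  2  3  4  5  6  7  8  9 10 11 12 13 14 15 16 17 18 19 20 21 22 23 24 25 26 27 28
     L  L  L  W  W  W  W  W  W  L  L  L  W  W  W  W  W  W  L  L  L  W  W  W  W  W  W  L  L
Position 28 is L, so the second player wins.

Second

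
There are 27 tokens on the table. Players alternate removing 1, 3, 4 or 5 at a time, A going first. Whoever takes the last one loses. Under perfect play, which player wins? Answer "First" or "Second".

Positions where the player to move wins (W) vs loses (L):
i:   0  1  2  3  4  5  6  7  8  9 10 11 12 13 14 15 16 17 18 19 20 21 22 23 24 25 26 27
     W  L  W  L  W  W  W  W  W  L  W  L  W  W  W  W  W  L  W  L  W  W  W  W  W  L  W  L
Position 27 is L, so the second player wins.

Second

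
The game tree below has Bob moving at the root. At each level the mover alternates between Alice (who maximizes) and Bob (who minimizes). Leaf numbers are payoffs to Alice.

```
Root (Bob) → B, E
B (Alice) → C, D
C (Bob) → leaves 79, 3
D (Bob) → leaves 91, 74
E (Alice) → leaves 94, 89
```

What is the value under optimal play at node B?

C: min(79, 3) = 3
D: min(91, 74) = 74
B: max(3, 74) = 74

74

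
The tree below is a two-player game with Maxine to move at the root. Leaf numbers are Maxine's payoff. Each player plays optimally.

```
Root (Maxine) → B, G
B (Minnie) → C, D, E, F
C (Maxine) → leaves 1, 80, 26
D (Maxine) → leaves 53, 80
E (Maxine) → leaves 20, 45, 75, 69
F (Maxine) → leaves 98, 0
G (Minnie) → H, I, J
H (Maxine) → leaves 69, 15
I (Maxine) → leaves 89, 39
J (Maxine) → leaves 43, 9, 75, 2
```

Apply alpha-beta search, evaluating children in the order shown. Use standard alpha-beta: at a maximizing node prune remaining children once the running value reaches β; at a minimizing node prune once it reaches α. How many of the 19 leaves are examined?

12

C [α=-∞,β=+∞]: v=80
D [α=-∞,β=80]: v=80
E [α=-∞,β=80]: v=75
F [α=-∞,β=75]: v=98 after child 1 ≥ β → β-cutoff, skip 1
B [α=-∞,β=+∞]: v=75
H [α=75,β=+∞]: v=69
G [α=75,β=+∞]: v=69 after child 1 ≤ α → α-cutoff, skip 2
Root [α=-∞,β=+∞]: v=75
Leaves evaluated: 12 of 19.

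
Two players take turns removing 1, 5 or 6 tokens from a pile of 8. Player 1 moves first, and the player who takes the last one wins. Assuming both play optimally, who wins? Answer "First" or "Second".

First

Positions where the player to move wins (W) vs loses (L):
i:   0  1  2  3  4  5  6  7  8
     L  W  L  W  L  W  W  W  W
Position 8 is W, so the first player wins.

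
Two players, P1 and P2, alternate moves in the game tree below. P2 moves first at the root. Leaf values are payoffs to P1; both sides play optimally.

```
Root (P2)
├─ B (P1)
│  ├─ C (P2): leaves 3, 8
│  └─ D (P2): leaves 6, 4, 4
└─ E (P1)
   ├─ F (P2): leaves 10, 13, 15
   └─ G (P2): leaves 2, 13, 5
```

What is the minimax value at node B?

C: min(3, 8) = 3
D: min(6, 4, 4) = 4
B: max(3, 4) = 4

4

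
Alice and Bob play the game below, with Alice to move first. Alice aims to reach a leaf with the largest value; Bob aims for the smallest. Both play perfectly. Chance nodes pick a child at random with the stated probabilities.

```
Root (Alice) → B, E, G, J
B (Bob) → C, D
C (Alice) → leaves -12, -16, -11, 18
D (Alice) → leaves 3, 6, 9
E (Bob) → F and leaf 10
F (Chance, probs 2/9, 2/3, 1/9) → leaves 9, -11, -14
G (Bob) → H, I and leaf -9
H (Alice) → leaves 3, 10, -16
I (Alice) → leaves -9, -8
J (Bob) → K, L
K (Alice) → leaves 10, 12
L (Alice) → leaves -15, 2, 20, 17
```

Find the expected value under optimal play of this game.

C (Alice): max(-12, -16, -11, 18) = 18
D (Alice): max(3, 6, 9) = 9
B (Bob): min(18, 9) = 9
F (Chance): 2/9·9 + 2/3·-11 + 1/9·-14 = -6.89
E (Bob): min(-6.89, 10) = -6.89
H (Alice): max(3, 10, -16) = 10
I (Alice): max(-9, -8) = -8
G (Bob): min(10, -8, -9) = -9
K (Alice): max(10, 12) = 12
L (Alice): max(-15, 2, 20, 17) = 20
J (Bob): min(12, 20) = 12
Root (Alice): max(9, -6.89, -9, 12) = 12

12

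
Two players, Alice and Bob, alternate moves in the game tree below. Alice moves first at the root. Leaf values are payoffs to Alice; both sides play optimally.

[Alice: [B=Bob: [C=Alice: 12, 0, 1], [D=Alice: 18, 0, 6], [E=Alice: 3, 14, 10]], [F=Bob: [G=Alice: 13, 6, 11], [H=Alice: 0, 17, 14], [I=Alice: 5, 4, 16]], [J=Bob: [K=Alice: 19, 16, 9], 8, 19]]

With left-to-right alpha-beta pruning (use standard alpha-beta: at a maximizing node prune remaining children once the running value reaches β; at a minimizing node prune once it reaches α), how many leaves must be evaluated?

18

C [α=-∞,β=+∞]: v=12
D [α=-∞,β=12]: v=18 after child 1 ≥ β → β-cutoff, skip 2
E [α=-∞,β=12]: v=14 after child 2 ≥ β → β-cutoff, skip 1
B [α=-∞,β=+∞]: v=12
G [α=12,β=+∞]: v=13
H [α=12,β=13]: v=17 after child 2 ≥ β → β-cutoff, skip 1
I [α=12,β=13]: v=16
F [α=12,β=+∞]: v=13
K [α=13,β=+∞]: v=19
J [α=13,β=+∞]: v=8 after child 2 ≤ α → α-cutoff, skip 1
Root [α=-∞,β=+∞]: v=13
Leaves evaluated: 18 of 23.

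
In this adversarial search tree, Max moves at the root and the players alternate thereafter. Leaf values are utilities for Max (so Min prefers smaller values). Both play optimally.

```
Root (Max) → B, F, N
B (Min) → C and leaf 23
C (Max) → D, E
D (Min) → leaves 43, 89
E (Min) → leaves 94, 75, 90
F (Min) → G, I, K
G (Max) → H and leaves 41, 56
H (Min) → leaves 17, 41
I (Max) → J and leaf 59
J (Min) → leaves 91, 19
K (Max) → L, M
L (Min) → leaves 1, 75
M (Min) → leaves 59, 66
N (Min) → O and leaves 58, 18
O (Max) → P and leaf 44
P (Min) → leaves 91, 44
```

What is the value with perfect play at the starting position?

56

D (Min): min(43, 89) = 43
E (Min): min(94, 75, 90) = 75
C (Max): max(43, 75) = 75
B (Min): min(75, 23) = 23
H (Min): min(17, 41) = 17
G (Max): max(17, 41, 56) = 56
J (Min): min(91, 19) = 19
I (Max): max(19, 59) = 59
L (Min): min(1, 75) = 1
M (Min): min(59, 66) = 59
K (Max): max(1, 59) = 59
F (Min): min(56, 59, 59) = 56
P (Min): min(91, 44) = 44
O (Max): max(44, 44) = 44
N (Min): min(44, 58, 18) = 18
Root (Max): max(23, 56, 18) = 56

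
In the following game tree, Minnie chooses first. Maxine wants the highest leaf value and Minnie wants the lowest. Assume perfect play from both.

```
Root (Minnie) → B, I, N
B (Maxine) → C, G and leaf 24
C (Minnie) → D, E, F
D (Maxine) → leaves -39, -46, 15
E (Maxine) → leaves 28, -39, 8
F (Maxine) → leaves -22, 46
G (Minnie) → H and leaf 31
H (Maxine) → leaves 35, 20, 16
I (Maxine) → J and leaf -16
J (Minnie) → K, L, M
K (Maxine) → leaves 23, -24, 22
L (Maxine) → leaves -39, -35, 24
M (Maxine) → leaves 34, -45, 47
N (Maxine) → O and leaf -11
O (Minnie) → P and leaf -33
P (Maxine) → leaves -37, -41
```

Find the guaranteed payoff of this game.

D (Maxine): max(-39, -46, 15) = 15
E (Maxine): max(28, -39, 8) = 28
F (Maxine): max(-22, 46) = 46
C (Minnie): min(15, 28, 46) = 15
H (Maxine): max(35, 20, 16) = 35
G (Minnie): min(35, 31) = 31
B (Maxine): max(15, 31, 24) = 31
K (Maxine): max(23, -24, 22) = 23
L (Maxine): max(-39, -35, 24) = 24
M (Maxine): max(34, -45, 47) = 47
J (Minnie): min(23, 24, 47) = 23
I (Maxine): max(23, -16) = 23
P (Maxine): max(-37, -41) = -37
O (Minnie): min(-37, -33) = -37
N (Maxine): max(-37, -11) = -11
Root (Minnie): min(31, 23, -11) = -11

-11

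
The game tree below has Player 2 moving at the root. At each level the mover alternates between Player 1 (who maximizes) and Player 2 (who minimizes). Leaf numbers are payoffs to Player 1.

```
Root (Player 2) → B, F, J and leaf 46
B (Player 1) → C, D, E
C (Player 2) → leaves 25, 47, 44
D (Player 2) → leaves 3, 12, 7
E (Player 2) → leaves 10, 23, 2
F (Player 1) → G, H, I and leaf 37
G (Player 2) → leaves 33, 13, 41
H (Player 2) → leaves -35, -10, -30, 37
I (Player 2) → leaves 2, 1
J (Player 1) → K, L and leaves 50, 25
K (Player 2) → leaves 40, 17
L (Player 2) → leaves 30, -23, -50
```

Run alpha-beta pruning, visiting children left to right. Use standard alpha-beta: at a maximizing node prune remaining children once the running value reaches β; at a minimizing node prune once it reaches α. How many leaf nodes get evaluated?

C [α=-∞,β=+∞]: v=25
D [α=25,β=+∞]: v=3 after child 1 ≤ α → α-cutoff, skip 2
E [α=25,β=+∞]: v=10 after child 1 ≤ α → α-cutoff, skip 2
B [α=-∞,β=+∞]: v=25
G [α=-∞,β=25]: v=13
H [α=13,β=25]: v=-35 after child 1 ≤ α → α-cutoff, skip 3
I [α=13,β=25]: v=2 after child 1 ≤ α → α-cutoff, skip 1
F [α=-∞,β=25]: v=37
K [α=-∞,β=25]: v=17
L [α=17,β=25]: v=-23 after child 2 ≤ α → α-cutoff, skip 1
J [α=-∞,β=25]: v=50 after child 3 ≥ β → β-cutoff, skip 1
Root [α=-∞,β=+∞]: v=25
Leaves evaluated: 17 of 27.

17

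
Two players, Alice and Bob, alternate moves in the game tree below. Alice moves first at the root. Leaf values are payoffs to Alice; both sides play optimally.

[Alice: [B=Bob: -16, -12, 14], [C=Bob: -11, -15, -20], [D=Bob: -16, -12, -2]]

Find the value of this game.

B (Bob): min(-16, -12, 14) = -16
C (Bob): min(-11, -15, -20) = -20
D (Bob): min(-16, -12, -2) = -16
Root (Alice): max(-16, -20, -16) = -16

-16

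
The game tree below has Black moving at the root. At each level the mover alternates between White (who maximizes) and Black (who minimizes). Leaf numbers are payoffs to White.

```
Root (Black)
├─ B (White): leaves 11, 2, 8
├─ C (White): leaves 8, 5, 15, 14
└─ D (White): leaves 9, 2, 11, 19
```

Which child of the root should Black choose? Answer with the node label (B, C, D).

B

B (White): max(11, 2, 8) = 11
C (White): max(8, 5, 15, 14) = 15
D (White): max(9, 2, 11, 19) = 19
Root (Black): min(11, 15, 19) = 11
Black picks the child with the lowest value: B (value 11).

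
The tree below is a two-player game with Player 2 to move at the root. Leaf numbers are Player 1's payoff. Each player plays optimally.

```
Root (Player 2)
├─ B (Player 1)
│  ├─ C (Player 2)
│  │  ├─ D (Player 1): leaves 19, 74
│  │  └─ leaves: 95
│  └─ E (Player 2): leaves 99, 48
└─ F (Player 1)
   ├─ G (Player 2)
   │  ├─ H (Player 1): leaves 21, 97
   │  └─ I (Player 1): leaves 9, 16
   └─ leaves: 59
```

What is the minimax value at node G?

16

H: max(21, 97) = 97
I: max(9, 16) = 16
G: min(97, 16) = 16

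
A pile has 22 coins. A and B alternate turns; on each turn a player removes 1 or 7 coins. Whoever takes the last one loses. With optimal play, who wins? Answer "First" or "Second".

First

Positions where the player to move wins (W) vs loses (L):
i:   0  1  2  3  4  5  6  7  8  9 10 11 12 13 14 15 16 17 18 19 20 21 22
     W  L  W  L  W  L  W  L  W  L  W  L  W  L  W  L  W  L  W  L  W  L  W
Position 22 is W, so the first player wins.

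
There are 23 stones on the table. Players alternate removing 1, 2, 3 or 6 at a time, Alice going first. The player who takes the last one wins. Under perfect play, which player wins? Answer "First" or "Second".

W/L table (W = player to move can force a win):
i:   0  1  2  3  4  5  6  7  8  9 10 11 12 13 14 15 16 17 18 19 20 21 22 23
     L  W  W  W  L  W  W  W  L  W  W  W  L  W  W  W  L  W  W  W  L  W  W  W
Position 23 is W, so the first player wins.

First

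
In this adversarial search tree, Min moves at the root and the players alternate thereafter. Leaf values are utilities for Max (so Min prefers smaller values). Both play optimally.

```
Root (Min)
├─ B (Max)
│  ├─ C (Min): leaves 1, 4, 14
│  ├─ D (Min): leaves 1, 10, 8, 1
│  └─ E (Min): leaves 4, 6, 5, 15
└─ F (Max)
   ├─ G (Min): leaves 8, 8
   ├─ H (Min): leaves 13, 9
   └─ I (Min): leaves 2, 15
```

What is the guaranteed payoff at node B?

C: min(1, 4, 14) = 1
D: min(1, 10, 8, 1) = 1
E: min(4, 6, 5, 15) = 4
B: max(1, 1, 4) = 4

4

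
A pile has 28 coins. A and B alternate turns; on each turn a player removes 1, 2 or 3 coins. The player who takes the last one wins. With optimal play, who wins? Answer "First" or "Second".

Second

W/L table (W = player to move can force a win):
i:   0  1  2  3  4  5  6  7  8  9 10 11 12 13 14 15 16 17 18 19 20 21 22 23 24 25 26 27 28
     L  W  W  W  L  W  W  W  L  W  W  W  L  W  W  W  L  W  W  W  L  W  W  W  L  W  W  W  L
Position 28 is L, so the second player wins.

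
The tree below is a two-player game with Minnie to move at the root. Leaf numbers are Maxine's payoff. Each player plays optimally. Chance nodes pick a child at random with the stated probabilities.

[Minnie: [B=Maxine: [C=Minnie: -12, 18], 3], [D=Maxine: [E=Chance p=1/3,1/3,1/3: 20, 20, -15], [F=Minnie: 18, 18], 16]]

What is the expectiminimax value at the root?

3

C (Minnie): min(-12, 18) = -12
B (Maxine): max(-12, 3) = 3
E (Chance): 1/3·20 + 1/3·20 + 1/3·-15 = 8.33
F (Minnie): min(18, 18) = 18
D (Maxine): max(8.33, 18, 16) = 18
Root (Minnie): min(3, 18) = 3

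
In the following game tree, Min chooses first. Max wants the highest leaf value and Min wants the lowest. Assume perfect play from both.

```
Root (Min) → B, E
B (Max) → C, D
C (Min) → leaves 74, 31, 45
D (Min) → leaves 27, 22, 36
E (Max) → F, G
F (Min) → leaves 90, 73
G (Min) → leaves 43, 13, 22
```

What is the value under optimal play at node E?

F: min(90, 73) = 73
G: min(43, 13, 22) = 13
E: max(73, 13) = 73

73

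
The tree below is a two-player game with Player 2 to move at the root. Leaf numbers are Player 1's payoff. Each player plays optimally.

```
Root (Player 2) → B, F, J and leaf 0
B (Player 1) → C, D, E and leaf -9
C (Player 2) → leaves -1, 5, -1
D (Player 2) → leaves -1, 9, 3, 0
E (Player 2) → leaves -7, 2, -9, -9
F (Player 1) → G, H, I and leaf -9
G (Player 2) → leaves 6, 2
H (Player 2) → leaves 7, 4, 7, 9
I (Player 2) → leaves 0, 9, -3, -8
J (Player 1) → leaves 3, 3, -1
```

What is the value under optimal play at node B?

-1

C: min(-1, 5, -1) = -1
D: min(-1, 9, 3, 0) = -1
E: min(-7, 2, -9, -9) = -9
B: max(-1, -1, -9, -9) = -1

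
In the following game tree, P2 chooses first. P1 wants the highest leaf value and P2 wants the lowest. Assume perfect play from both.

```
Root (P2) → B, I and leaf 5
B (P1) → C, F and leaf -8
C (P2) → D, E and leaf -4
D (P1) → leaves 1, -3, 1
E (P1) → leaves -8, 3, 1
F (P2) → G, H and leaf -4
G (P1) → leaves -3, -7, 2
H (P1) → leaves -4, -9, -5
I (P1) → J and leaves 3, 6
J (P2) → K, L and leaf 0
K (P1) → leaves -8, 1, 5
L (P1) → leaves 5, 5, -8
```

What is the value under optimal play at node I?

K: max(-8, 1, 5) = 5
L: max(5, 5, -8) = 5
J: min(5, 5, 0) = 0
I: max(0, 3, 6) = 6

6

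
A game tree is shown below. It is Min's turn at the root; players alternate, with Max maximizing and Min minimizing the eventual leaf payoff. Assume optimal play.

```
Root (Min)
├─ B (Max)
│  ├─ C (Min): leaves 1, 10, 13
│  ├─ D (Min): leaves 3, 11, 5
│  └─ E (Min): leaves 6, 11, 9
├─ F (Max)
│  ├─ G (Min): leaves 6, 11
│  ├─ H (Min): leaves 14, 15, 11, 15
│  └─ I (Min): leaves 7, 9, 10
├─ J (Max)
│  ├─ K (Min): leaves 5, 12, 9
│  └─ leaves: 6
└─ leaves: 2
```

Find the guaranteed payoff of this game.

C (Min): min(1, 10, 13) = 1
D (Min): min(3, 11, 5) = 3
E (Min): min(6, 11, 9) = 6
B (Max): max(1, 3, 6) = 6
G (Min): min(6, 11) = 6
H (Min): min(14, 15, 11, 15) = 11
I (Min): min(7, 9, 10) = 7
F (Max): max(6, 11, 7) = 11
K (Min): min(5, 12, 9) = 5
J (Max): max(5, 6) = 6
Root (Min): min(6, 11, 6, 2) = 2

2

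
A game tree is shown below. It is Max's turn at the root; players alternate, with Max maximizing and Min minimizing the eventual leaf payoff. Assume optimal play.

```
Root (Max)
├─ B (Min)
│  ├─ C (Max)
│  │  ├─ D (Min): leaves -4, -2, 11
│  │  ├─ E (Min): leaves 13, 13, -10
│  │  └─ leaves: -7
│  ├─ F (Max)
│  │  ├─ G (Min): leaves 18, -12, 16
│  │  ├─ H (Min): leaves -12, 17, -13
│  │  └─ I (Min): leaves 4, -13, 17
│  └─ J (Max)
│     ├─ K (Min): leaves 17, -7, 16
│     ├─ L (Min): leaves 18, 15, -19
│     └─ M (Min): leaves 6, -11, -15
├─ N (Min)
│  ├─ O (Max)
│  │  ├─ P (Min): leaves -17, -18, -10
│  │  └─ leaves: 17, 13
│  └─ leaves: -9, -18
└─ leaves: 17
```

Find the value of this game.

17

D (Min): min(-4, -2, 11) = -4
E (Min): min(13, 13, -10) = -10
C (Max): max(-4, -10, -7) = -4
G (Min): min(18, -12, 16) = -12
H (Min): min(-12, 17, -13) = -13
I (Min): min(4, -13, 17) = -13
F (Max): max(-12, -13, -13) = -12
K (Min): min(17, -7, 16) = -7
L (Min): min(18, 15, -19) = -19
M (Min): min(6, -11, -15) = -15
J (Max): max(-7, -19, -15) = -7
B (Min): min(-4, -12, -7) = -12
P (Min): min(-17, -18, -10) = -18
O (Max): max(-18, 17, 13) = 17
N (Min): min(17, -9, -18) = -18
Root (Max): max(-12, -18, 17) = 17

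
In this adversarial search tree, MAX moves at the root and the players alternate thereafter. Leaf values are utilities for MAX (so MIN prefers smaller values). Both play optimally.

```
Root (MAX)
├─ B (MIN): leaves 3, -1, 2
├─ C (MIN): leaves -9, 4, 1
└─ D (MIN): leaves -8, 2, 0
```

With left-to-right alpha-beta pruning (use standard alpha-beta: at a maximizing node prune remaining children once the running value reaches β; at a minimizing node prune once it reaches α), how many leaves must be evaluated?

B [α=-∞,β=+∞]: v=-1
C [α=-1,β=+∞]: v=-9 after child 1 ≤ α → α-cutoff, skip 2
D [α=-1,β=+∞]: v=-8 after child 1 ≤ α → α-cutoff, skip 2
Root [α=-∞,β=+∞]: v=-1
Leaves evaluated: 5 of 9.

5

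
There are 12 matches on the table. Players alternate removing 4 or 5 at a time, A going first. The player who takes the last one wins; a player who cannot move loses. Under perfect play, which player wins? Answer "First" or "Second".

i:   0  1  2  3  4  5  6  7  8  9 10 11 12
     L  L  L  L  W  W  W  W  W  L  L  L  L
Position 12 is L, so the second player wins.

Second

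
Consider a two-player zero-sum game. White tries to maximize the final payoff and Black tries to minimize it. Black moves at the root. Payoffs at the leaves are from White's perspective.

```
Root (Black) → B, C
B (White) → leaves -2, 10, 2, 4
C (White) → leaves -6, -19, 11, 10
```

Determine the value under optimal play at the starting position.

B (White): max(-2, 10, 2, 4) = 10
C (White): max(-6, -19, 11, 10) = 11
Root (Black): min(10, 11) = 10

10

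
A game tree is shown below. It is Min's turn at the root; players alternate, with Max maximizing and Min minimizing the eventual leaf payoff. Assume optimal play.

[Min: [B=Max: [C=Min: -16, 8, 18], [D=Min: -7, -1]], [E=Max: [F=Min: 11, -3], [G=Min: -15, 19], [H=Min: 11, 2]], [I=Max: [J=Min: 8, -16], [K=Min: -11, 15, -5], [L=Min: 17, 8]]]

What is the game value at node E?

2

F: min(11, -3) = -3
G: min(-15, 19) = -15
H: min(11, 2) = 2
E: max(-3, -15, 2) = 2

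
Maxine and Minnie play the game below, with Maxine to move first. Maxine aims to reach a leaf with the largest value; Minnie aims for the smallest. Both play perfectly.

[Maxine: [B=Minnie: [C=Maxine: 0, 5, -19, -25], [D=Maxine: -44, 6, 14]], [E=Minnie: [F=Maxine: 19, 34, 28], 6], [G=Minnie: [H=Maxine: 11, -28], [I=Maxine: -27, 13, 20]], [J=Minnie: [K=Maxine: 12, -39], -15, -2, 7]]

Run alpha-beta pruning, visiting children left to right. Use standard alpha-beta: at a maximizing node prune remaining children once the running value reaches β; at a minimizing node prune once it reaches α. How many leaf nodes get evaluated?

C [α=-∞,β=+∞]: v=5
D [α=-∞,β=5]: v=6 after child 2 ≥ β → β-cutoff, skip 1
B [α=-∞,β=+∞]: v=5
F [α=5,β=+∞]: v=34
E [α=5,β=+∞]: v=6
H [α=6,β=+∞]: v=11
I [α=6,β=11]: v=13 after child 2 ≥ β → β-cutoff, skip 1
G [α=6,β=+∞]: v=11
K [α=11,β=+∞]: v=12
J [α=11,β=+∞]: v=-15 after child 2 ≤ α → α-cutoff, skip 2
Root [α=-∞,β=+∞]: v=11
Leaves evaluated: 17 of 21.

17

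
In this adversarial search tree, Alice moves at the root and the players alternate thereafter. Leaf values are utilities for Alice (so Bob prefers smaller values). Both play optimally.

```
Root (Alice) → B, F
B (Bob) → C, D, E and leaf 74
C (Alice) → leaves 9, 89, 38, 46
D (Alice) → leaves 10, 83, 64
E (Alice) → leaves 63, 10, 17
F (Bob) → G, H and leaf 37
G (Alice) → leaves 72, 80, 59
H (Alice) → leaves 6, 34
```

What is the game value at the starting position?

63

C (Alice): max(9, 89, 38, 46) = 89
D (Alice): max(10, 83, 64) = 83
E (Alice): max(63, 10, 17) = 63
B (Bob): min(89, 83, 63, 74) = 63
G (Alice): max(72, 80, 59) = 80
H (Alice): max(6, 34) = 34
F (Bob): min(80, 34, 37) = 34
Root (Alice): max(63, 34) = 63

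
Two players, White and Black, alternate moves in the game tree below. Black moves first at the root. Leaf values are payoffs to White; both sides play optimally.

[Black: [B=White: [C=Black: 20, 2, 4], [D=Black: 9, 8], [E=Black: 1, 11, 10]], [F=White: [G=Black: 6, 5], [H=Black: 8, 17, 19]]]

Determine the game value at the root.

C (Black): min(20, 2, 4) = 2
D (Black): min(9, 8) = 8
E (Black): min(1, 11, 10) = 1
B (White): max(2, 8, 1) = 8
G (Black): min(6, 5) = 5
H (Black): min(8, 17, 19) = 8
F (White): max(5, 8) = 8
Root (Black): min(8, 8) = 8

8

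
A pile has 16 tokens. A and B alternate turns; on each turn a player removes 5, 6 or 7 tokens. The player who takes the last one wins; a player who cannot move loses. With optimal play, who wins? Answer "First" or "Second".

Second

W/L table (W = player to move can force a win):
i:   0  1  2  3  4  5  6  7  8  9 10 11 12 13 14 15 16
     L  L  L  L  L  W  W  W  W  W  W  W  L  L  L  L  L
Position 16 is L, so the second player wins.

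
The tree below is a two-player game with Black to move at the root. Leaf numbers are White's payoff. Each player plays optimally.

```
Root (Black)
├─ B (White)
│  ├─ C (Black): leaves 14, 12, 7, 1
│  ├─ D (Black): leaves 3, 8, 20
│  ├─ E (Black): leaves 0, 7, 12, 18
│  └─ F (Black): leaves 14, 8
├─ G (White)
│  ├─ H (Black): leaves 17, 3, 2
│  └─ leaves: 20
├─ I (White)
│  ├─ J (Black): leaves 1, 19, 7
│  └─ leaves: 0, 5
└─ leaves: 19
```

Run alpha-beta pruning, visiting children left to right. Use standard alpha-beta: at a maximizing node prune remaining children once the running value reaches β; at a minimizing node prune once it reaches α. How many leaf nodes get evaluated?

C [α=-∞,β=+∞]: v=1
D [α=1,β=+∞]: v=3
E [α=3,β=+∞]: v=0 after child 1 ≤ α → α-cutoff, skip 3
F [α=3,β=+∞]: v=8
B [α=-∞,β=+∞]: v=8
H [α=-∞,β=8]: v=2
G [α=-∞,β=8]: v=20
J [α=-∞,β=8]: v=1
I [α=-∞,β=8]: v=5
Root [α=-∞,β=+∞]: v=5
Leaves evaluated: 20 of 23.

20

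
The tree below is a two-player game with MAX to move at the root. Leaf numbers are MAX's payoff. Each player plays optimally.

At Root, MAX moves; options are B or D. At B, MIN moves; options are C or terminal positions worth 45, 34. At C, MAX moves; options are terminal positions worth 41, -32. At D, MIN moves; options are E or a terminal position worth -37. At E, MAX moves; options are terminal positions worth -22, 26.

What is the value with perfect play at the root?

34

C (MAX): max(41, -32) = 41
B (MIN): min(41, 45, 34) = 34
E (MAX): max(-22, 26) = 26
D (MIN): min(26, -37) = -37
Root (MAX): max(34, -37) = 34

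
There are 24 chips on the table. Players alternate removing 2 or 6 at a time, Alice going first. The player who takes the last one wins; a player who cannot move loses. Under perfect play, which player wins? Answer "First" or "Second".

Second

Mark each pile size as W (mover wins) or L (mover loses):
i:   0  1  2  3  4  5  6  7  8  9 10 11 12 13 14 15 16 17 18 19 20 21 22 23 24
     L  L  W  W  L  L  W  W  L  L  W  W  L  L  W  W  L  L  W  W  L  L  W  W  L
Position 24 is L, so the second player wins.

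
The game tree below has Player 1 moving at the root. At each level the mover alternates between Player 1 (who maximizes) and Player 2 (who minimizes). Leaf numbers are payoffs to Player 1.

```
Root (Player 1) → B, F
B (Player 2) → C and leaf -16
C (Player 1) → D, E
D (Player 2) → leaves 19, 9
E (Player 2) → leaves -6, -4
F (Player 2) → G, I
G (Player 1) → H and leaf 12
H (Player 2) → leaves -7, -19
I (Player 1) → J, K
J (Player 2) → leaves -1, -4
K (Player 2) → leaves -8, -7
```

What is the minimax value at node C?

9

D: min(19, 9) = 9
E: min(-6, -4) = -6
C: max(9, -6) = 9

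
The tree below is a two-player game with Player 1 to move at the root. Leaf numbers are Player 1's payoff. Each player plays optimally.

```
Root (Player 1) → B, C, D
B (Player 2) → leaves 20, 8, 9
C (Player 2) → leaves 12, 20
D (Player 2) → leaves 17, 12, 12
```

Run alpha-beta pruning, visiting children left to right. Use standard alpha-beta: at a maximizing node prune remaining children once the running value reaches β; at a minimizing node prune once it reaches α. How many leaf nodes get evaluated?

7

B [α=-∞,β=+∞]: v=8
C [α=8,β=+∞]: v=12
D [α=12,β=+∞]: v=12 after child 2 ≤ α → α-cutoff, skip 1
Root [α=-∞,β=+∞]: v=12
Leaves evaluated: 7 of 8.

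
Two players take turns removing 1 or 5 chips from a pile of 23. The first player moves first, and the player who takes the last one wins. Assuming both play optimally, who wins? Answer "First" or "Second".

Compute winning (W) and losing (L) positions by backward induction:
i:   0  1  2  3  4  5  6  7  8  9 10 11 12 13 14 15 16 17 18 19 20 21 22 23
     L  W  L  W  L  W  L  W  L  W  L  W  L  W  L  W  L  W  L  W  L  W  L  W
Position 23 is W, so the first player wins.

First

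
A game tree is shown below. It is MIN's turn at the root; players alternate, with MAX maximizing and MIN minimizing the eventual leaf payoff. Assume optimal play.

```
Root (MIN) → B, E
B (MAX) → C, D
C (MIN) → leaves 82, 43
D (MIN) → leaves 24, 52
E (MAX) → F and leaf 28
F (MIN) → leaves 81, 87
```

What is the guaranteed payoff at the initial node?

C (MIN): min(82, 43) = 43
D (MIN): min(24, 52) = 24
B (MAX): max(43, 24) = 43
F (MIN): min(81, 87) = 81
E (MAX): max(81, 28) = 81
Root (MIN): min(43, 81) = 43

43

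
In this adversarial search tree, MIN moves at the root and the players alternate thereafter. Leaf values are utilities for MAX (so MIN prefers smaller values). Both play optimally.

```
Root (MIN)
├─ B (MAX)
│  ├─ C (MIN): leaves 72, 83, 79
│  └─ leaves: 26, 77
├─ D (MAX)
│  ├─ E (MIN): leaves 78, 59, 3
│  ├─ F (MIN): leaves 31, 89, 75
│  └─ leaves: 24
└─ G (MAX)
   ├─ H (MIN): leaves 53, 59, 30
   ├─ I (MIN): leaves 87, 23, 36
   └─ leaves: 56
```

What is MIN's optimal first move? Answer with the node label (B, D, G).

C (MIN): min(72, 83, 79) = 72
B (MAX): max(72, 26, 77) = 77
E (MIN): min(78, 59, 3) = 3
F (MIN): min(31, 89, 75) = 31
D (MAX): max(3, 31, 24) = 31
H (MIN): min(53, 59, 30) = 30
I (MIN): min(87, 23, 36) = 23
G (MAX): max(30, 23, 56) = 56
Root (MIN): min(77, 31, 56) = 31
MIN picks the child with the lowest value: D (value 31).

D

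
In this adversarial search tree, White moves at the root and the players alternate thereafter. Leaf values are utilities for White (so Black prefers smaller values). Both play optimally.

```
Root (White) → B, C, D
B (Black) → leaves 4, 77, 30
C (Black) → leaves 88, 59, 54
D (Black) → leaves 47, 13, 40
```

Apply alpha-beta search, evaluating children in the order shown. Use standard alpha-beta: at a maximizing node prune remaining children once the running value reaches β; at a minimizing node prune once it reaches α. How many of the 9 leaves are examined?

B [α=-∞,β=+∞]: v=4
C [α=4,β=+∞]: v=54
D [α=54,β=+∞]: v=47 after child 1 ≤ α → α-cutoff, skip 2
Root [α=-∞,β=+∞]: v=54
Leaves evaluated: 7 of 9.

7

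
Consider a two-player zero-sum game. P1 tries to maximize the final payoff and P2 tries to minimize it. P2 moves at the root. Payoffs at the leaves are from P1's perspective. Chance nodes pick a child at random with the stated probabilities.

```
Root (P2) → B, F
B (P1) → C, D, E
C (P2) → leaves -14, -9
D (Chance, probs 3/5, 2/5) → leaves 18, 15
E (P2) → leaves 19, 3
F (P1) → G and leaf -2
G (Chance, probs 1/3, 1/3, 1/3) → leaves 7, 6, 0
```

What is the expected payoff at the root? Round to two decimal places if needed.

C (P2): min(-14, -9) = -14
D (Chance): 3/5·18 + 2/5·15 = 16.8
E (P2): min(19, 3) = 3
B (P1): max(-14, 16.8, 3) = 16.8
G (Chance): 1/3·7 + 1/3·6 + 1/3·0 = 4.33
F (P1): max(4.33, -2) = 4.33
Root (P2): min(16.8, 4.33) = 4.33

4.33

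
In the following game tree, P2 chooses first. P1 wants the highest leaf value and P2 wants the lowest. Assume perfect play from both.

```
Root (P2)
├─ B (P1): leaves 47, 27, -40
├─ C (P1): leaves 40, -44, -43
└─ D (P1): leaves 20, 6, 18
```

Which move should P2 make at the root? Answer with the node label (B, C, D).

D

B (P1): max(47, 27, -40) = 47
C (P1): max(40, -44, -43) = 40
D (P1): max(20, 6, 18) = 20
Root (P2): min(47, 40, 20) = 20
P2 picks the child with the lowest value: D (value 20).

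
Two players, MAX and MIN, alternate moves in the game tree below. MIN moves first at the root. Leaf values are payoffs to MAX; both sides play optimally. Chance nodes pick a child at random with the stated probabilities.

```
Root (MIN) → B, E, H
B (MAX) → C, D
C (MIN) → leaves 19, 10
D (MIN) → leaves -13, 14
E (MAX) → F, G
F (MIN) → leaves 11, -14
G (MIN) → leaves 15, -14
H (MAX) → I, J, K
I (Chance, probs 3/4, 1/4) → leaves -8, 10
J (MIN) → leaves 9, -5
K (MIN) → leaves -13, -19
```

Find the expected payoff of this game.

-14

C (MIN): min(19, 10) = 10
D (MIN): min(-13, 14) = -13
B (MAX): max(10, -13) = 10
F (MIN): min(11, -14) = -14
G (MIN): min(15, -14) = -14
E (MAX): max(-14, -14) = -14
I (Chance): 3/4·-8 + 1/4·10 = -3.5
J (MIN): min(9, -5) = -5
K (MIN): min(-13, -19) = -19
H (MAX): max(-3.5, -5, -19) = -3.5
Root (MIN): min(10, -14, -3.5) = -14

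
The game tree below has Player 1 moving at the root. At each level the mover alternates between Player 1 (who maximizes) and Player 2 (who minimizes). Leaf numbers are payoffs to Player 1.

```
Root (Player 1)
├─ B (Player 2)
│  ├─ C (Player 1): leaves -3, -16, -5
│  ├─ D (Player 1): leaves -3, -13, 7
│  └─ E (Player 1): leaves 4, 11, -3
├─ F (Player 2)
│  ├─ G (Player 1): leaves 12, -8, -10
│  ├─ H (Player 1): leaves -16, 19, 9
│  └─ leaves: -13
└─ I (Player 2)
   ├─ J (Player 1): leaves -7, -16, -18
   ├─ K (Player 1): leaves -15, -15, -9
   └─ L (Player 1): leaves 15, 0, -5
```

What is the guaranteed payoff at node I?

J: max(-7, -16, -18) = -7
K: max(-15, -15, -9) = -9
L: max(15, 0, -5) = 15
I: min(-7, -9, 15) = -9

-9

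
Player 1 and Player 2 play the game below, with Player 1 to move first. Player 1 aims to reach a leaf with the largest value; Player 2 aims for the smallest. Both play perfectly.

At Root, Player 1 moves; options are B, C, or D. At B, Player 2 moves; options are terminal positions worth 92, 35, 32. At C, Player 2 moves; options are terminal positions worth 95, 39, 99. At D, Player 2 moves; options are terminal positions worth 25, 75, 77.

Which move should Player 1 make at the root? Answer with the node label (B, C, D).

B (Player 2): min(92, 35, 32) = 32
C (Player 2): min(95, 39, 99) = 39
D (Player 2): min(25, 75, 77) = 25
Root (Player 1): max(32, 39, 25) = 39
Player 1 picks the child with the highest value: C (value 39).

C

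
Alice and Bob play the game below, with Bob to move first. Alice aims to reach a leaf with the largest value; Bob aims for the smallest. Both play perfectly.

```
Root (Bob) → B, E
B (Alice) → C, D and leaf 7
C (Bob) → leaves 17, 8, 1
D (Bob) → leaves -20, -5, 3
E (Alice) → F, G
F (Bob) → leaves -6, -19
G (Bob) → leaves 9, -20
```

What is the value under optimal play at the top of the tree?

-19

C (Bob): min(17, 8, 1) = 1
D (Bob): min(-20, -5, 3) = -20
B (Alice): max(1, -20, 7) = 7
F (Bob): min(-6, -19) = -19
G (Bob): min(9, -20) = -20
E (Alice): max(-19, -20) = -19
Root (Bob): min(7, -19) = -19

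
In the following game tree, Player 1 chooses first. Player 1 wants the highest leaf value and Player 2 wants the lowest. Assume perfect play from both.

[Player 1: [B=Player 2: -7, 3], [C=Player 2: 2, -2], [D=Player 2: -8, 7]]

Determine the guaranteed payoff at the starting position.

-2

B (Player 2): min(-7, 3) = -7
C (Player 2): min(2, -2) = -2
D (Player 2): min(-8, 7) = -8
Root (Player 1): max(-7, -2, -8) = -2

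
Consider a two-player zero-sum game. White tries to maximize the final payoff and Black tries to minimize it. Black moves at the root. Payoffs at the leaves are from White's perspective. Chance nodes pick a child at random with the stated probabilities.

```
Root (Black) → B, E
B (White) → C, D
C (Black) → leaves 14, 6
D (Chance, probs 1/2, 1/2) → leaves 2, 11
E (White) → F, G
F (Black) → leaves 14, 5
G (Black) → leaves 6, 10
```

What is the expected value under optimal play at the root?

6

C (Black): min(14, 6) = 6
D (Chance): 1/2·2 + 1/2·11 = 6.5
B (White): max(6, 6.5) = 6.5
F (Black): min(14, 5) = 5
G (Black): min(6, 10) = 6
E (White): max(5, 6) = 6
Root (Black): min(6.5, 6) = 6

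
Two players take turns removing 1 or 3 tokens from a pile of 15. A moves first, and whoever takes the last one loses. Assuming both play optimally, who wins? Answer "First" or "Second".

Second

Compute winning (W) and losing (L) positions by backward induction:
i:   0  1  2  3  4  5  6  7  8  9 10 11 12 13 14 15
     W  L  W  L  W  L  W  L  W  L  W  L  W  L  W  L
Position 15 is L, so the second player wins.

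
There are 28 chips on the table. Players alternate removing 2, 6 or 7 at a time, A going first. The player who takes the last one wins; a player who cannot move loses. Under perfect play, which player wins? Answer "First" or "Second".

First

Mark each pile size as W (mover wins) or L (mover loses):
i:   0  1  2  3  4  5  6  7  8  9 10 11 12 13 14 15 16 17 18 19 20 21 22 23 24 25 26 27 28
     L  L  W  W  L  L  W  W  W  L  W  W  W  L  L  W  W  L  L  W  W  W  L  W  W  W  L  L  W
Position 28 is W, so the first player wins.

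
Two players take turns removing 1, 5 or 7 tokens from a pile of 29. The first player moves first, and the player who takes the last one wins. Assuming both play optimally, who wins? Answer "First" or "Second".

Compute winning (W) and losing (L) positions by backward induction:
i:   0  1  2  3  4  5  6  7  8  9 10 11 12 13 14 15 16 17 18 19 20 21 22 23 24 25 26 27 28 29
     L  W  L  W  L  W  L  W  L  W  L  W  L  W  L  W  L  W  L  W  L  W  L  W  L  W  L  W  L  W
Position 29 is W, so the first player wins.

First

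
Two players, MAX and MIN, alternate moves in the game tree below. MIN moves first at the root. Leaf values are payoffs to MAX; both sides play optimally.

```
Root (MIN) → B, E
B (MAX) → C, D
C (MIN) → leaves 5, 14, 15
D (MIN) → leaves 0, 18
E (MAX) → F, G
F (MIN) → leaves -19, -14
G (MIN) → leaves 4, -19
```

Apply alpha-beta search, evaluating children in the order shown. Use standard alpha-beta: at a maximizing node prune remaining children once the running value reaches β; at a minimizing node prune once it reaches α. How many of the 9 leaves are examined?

8

C [α=-∞,β=+∞]: v=5
D [α=5,β=+∞]: v=0 after child 1 ≤ α → α-cutoff, skip 1
B [α=-∞,β=+∞]: v=5
F [α=-∞,β=5]: v=-19
G [α=-19,β=5]: v=-19
E [α=-∞,β=5]: v=-19
Root [α=-∞,β=+∞]: v=-19
Leaves evaluated: 8 of 9.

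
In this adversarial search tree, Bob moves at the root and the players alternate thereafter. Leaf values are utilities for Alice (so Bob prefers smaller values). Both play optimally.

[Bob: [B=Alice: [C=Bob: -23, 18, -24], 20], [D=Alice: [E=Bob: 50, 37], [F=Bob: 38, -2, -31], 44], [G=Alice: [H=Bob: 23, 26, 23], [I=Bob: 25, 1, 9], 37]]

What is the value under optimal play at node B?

20

C: min(-23, 18, -24) = -24
B: max(-24, 20) = 20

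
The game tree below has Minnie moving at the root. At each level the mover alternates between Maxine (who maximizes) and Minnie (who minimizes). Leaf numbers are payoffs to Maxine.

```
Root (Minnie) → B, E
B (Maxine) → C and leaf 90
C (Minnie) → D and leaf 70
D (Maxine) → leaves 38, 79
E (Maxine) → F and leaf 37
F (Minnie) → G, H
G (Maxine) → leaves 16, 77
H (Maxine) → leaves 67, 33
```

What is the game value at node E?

G: max(16, 77) = 77
H: max(67, 33) = 67
F: min(77, 67) = 67
E: max(67, 37) = 67

67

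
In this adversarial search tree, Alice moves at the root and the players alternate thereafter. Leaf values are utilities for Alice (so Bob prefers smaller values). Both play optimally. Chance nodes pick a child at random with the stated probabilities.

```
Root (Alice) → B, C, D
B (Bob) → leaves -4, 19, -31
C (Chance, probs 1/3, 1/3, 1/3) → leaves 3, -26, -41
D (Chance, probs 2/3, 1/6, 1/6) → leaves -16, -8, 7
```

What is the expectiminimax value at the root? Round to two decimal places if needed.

-10.83

B (Bob): min(-4, 19, -31) = -31
C (Chance): 1/3·3 + 1/3·-26 + 1/3·-41 = -21.33
D (Chance): 2/3·-16 + 1/6·-8 + 1/6·7 = -10.83
Root (Alice): max(-31, -21.33, -10.83) = -10.83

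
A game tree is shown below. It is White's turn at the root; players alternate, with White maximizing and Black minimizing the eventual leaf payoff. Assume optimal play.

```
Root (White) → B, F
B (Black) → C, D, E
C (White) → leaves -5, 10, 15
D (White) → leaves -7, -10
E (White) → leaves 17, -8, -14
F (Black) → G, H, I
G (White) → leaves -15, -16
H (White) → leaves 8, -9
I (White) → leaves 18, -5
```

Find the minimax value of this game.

-7

C (White): max(-5, 10, 15) = 15
D (White): max(-7, -10) = -7
E (White): max(17, -8, -14) = 17
B (Black): min(15, -7, 17) = -7
G (White): max(-15, -16) = -15
H (White): max(8, -9) = 8
I (White): max(18, -5) = 18
F (Black): min(-15, 8, 18) = -15
Root (White): max(-7, -15) = -7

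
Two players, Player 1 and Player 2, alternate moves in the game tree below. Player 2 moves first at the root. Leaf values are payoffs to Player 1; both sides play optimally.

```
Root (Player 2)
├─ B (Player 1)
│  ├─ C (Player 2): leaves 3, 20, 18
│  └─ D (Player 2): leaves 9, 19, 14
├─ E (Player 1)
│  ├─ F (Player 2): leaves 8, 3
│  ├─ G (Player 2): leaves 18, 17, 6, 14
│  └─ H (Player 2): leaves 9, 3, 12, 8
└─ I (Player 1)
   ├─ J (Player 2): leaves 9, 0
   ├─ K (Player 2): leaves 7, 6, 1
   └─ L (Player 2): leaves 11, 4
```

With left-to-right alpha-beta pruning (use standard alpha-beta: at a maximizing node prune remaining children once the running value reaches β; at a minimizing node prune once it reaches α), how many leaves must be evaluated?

21

C [α=-∞,β=+∞]: v=3
D [α=3,β=+∞]: v=9
B [α=-∞,β=+∞]: v=9
F [α=-∞,β=9]: v=3
G [α=3,β=9]: v=6
H [α=6,β=9]: v=3 after child 2 ≤ α → α-cutoff, skip 2
E [α=-∞,β=9]: v=6
J [α=-∞,β=6]: v=0
K [α=0,β=6]: v=1
L [α=1,β=6]: v=4
I [α=-∞,β=6]: v=4
Root [α=-∞,β=+∞]: v=4
Leaves evaluated: 21 of 23.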